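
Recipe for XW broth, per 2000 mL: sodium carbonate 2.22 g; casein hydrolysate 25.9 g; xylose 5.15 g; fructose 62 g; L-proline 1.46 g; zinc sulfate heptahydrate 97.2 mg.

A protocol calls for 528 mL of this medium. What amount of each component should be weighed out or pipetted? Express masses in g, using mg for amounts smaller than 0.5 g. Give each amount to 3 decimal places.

Scale factor = 528 mL / 2000 mL = 0.264.
sodium carbonate: 2.22 g × (528 mL / 2000 mL) = 0.586 g
casein hydrolysate: 25.9 g × (528 mL / 2000 mL) = 6.838 g
xylose: 5.15 g × (528 mL / 2000 mL) = 1.360 g
fructose: 62 g × (528 mL / 2000 mL) = 16.368 g
L-proline: 1.46 g × (528 mL / 2000 mL) = 0.38544 g = 385.440 mg
zinc sulfate heptahydrate: 97.2 mg × (528 mL / 2000 mL) = 25.661 mg

sodium carbonate 0.586 g; casein hydrolysate 6.838 g; xylose 1.360 g; fructose 16.368 g; L-proline 385.440 mg; zinc sulfate heptahydrate 25.661 mg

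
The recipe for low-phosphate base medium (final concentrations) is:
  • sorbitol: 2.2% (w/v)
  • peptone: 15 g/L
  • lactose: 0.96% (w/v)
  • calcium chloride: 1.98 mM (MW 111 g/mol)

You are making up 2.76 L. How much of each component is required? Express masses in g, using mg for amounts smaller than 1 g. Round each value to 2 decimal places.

sorbitol 60.72 g; peptone 41.40 g; lactose 26.50 g; calcium chloride 606.59 mg

Scale factor relative to 1 L: 2.76.
sorbitol: 2.2% w/v = 22 g/L → 22 × 2.76 L = 60.72 g
peptone: 15 g/L × 2.76 L = 41.40 g
lactose: 0.96% w/v = 9.6 g/L → 9.6 × 2.76 L = 26.50 g
calcium chloride: 1.98 mmol/L × 111 mg/mmol × 2.76 L = 606.59 mg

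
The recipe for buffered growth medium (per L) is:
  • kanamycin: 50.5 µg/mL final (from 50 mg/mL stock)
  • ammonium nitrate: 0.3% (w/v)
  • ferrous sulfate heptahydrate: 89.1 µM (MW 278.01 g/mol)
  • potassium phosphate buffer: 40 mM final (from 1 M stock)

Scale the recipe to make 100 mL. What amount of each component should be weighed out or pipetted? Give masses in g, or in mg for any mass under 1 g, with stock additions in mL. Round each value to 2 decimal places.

Scale factor relative to 1 L: 0.1.
kanamycin: V = C2·V2/C1 = 50.5 µg/mL × 100 mL ÷ 50000 µg/mL = 0.10 mL
ammonium nitrate: 0.3 g per 100 mL × 100 mL ÷ 100 = 0.3 g = 300.00 mg
ferrous sulfate heptahydrate: 89.1 µmol/L × 278.01 g/mol × 0.1 L ÷ 1000 = 2.48 mg
potassium phosphate buffer: V = C2·V2/C1 = 40 mM × 100 mL ÷ 1000 mM = 4.00 mL

kanamycin 0.10 mL; ammonium nitrate 300.00 mg; ferrous sulfate heptahydrate 2.48 mg; potassium phosphate buffer 4.00 mL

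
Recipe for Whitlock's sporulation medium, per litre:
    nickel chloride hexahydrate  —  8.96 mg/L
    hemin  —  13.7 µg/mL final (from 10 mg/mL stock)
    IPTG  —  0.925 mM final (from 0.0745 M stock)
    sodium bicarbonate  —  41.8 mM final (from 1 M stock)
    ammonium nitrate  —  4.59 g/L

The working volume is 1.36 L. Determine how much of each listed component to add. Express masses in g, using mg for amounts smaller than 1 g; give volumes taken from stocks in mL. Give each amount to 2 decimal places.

Scale factor relative to 1 L: 1.36.
nickel chloride hexahydrate: 8.96 mg/L × 1.36 L = 12.19 mg
hemin: V = C2·V2/C1 = 13.7 µg/mL × 1360 mL ÷ 10000 µg/mL = 1.86 mL
IPTG: V = C2·V2/C1 = 0.925 mM × 1360 mL ÷ 74.5 mM = 16.89 mL
sodium bicarbonate: V = C2·V2/C1 = 41.8 mM × 1360 mL ÷ 1000 mM = 56.85 mL
ammonium nitrate: 4.59 g/L × 1.36 L = 6.24 g

nickel chloride hexahydrate 12.19 mg; hemin 1.86 mL; IPTG 16.89 mL; sodium bicarbonate 56.85 mL; ammonium nitrate 6.24 g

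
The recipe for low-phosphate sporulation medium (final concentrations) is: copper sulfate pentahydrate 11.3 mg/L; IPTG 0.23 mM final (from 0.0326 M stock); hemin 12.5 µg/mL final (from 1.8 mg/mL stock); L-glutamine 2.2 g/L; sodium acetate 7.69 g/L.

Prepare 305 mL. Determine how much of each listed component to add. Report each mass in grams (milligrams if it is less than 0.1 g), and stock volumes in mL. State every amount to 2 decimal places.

Scale factor relative to 1 L: 0.305.
copper sulfate pentahydrate: 11.3 mg/L × 0.305 L = 3.45 mg
IPTG: V = C2·V2/C1 = 0.23 mM × 305 mL ÷ 32.6 mM = 2.15 mL
hemin: dilute stock: 12.5 µg/mL × 305 mL ÷ 1800 µg/mL = 2.12 mL
L-glutamine: 2.2 g/L × 0.305 L = 0.67 g
sodium acetate: 7.69 g/L × 0.305 L = 2.35 g

copper sulfate pentahydrate 3.45 mg; IPTG 2.15 mL; hemin 2.12 mL; L-glutamine 0.67 g; sodium acetate 2.35 g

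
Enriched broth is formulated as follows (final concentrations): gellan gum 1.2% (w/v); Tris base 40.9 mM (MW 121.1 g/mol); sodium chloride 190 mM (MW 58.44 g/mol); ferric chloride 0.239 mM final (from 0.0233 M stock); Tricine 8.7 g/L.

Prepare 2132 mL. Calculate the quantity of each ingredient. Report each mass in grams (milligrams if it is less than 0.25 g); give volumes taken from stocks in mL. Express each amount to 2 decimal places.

gellan gum 25.58 g; Tris base 10.56 g; sodium chloride 23.67 g; ferric chloride 21.87 mL; Tricine 18.55 g

Scale factor relative to 1 L: 2.132.
gellan gum: 1.2% w/v = 12 g/L → 12 × 2.132 L = 25.58 g
Tris base: 40.9 mmol/L × 121.1 g/mol × 2.132 L ÷ 1000 = 10.56 g
sodium chloride: 190 mmol/L × 58.44 g/mol × 2.132 L ÷ 1000 = 23.67 g
ferric chloride: V = C2·V2/C1 = 0.239 mM × 2132 mL ÷ 23.3 mM = 21.87 mL
Tricine: 8.7 g/L × 2.132 L = 18.55 g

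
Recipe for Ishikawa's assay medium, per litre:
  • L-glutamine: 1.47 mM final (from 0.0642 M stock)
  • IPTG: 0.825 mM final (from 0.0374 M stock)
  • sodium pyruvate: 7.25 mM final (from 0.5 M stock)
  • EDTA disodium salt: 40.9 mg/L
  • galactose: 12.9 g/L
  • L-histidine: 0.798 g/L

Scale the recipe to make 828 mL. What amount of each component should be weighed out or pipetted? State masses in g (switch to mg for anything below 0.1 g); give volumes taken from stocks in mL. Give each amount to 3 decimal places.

L-glutamine 18.959 mL; IPTG 18.265 mL; sodium pyruvate 12.006 mL; EDTA disodium salt 33.865 mg; galactose 10.681 g; L-histidine 0.661 g

Scale factor relative to 1 L: 0.828.
L-glutamine: dilute stock: 1.47 mM × 828 mL ÷ 64.2 mM = 18.959 mL
IPTG: C1V1 = C2V2 → 0.825 mM × 828 mL ÷ 37.4 mM = 18.265 mL
sodium pyruvate: dilute stock: 7.25 mM × 828 mL ÷ 500 mM = 12.006 mL
EDTA disodium salt: 40.9 mg/L × 0.828 L = 33.865 mg
galactose: 12.9 g/L × 0.828 L = 10.681 g
L-histidine: 0.798 g/L × 0.828 L = 0.661 g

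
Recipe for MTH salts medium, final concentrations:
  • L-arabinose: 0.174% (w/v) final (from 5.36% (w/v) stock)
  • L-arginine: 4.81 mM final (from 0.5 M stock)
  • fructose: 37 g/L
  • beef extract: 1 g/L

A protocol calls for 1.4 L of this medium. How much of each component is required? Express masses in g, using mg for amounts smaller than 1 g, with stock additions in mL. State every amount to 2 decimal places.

Working volume: 1.4 L.
L-arabinose: C1V1 = C2V2 → 0.174% ÷ 5.36% × 1400 mL = 45.45 mL
L-arginine: dilute stock: 4.81 mM × 1400 mL ÷ 500 mM = 13.47 mL
fructose: 37 g/L × 1.4 L = 51.80 g
beef extract: 1 g/L × 1.4 L = 1.40 g

L-arabinose 45.45 mL; L-arginine 13.47 mL; fructose 51.80 g; beef extract 1.40 g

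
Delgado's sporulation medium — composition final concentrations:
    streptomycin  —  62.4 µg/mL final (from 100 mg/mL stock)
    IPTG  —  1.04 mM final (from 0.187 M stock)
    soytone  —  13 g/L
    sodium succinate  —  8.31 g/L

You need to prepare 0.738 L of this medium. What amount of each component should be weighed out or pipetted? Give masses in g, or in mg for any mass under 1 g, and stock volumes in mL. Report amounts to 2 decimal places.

Working volume: 0.738 L.
streptomycin: V = C2·V2/C1 = 62.4 µg/mL × 738 mL ÷ 100000 µg/mL = 0.46 mL
IPTG: V = C2·V2/C1 = 1.04 mM × 738 mL ÷ 187 mM = 4.10 mL
soytone: 13 g/L × 0.738 L = 9.59 g
sodium succinate: 8.31 g/L × 0.738 L = 6.13 g

streptomycin 0.46 mL; IPTG 4.10 mL; soytone 9.59 g; sodium succinate 6.13 g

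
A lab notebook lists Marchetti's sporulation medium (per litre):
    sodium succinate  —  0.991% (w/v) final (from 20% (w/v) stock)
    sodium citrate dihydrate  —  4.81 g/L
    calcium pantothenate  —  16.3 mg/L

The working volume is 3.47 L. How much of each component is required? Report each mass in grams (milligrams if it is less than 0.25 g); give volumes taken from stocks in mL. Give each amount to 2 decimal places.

Scale factor relative to 1 L: 3.47.
sodium succinate: C1V1 = C2V2 → 0.991% ÷ 20% × 3470 mL = 171.94 mL
sodium citrate dihydrate: 4.81 g/L × 3.47 L = 16.69 g
calcium pantothenate: 16.3 mg/L × 3.47 L = 56.56 mg

sodium succinate 171.94 mL; sodium citrate dihydrate 16.69 g; calcium pantothenate 56.56 mg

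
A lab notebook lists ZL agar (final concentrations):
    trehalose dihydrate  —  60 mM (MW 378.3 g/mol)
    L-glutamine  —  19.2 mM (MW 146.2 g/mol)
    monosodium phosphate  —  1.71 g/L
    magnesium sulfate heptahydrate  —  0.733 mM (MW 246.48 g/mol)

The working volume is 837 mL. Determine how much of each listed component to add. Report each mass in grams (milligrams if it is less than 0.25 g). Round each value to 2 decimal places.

Target volume = 837 mL = 0.837 L.
trehalose dihydrate: 60 mmol/L × 378.3 g/mol × 0.837 L ÷ 1000 = 19.00 g
L-glutamine: 19.2 mmol/L × 146.2 g/mol × 0.837 L ÷ 1000 = 2.35 g
monosodium phosphate: 1.71 g/L × 0.837 L = 1.43 g
magnesium sulfate heptahydrate: 0.733 mmol/L × 246.48 mg/mmol × 0.837 L = 151.22 mg

trehalose dihydrate 19.00 g; L-glutamine 2.35 g; monosodium phosphate 1.43 g; magnesium sulfate heptahydrate 151.22 mg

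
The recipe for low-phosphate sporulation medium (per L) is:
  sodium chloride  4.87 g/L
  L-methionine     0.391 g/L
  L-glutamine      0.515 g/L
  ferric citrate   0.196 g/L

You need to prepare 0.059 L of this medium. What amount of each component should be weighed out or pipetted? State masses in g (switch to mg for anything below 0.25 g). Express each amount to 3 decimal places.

sodium chloride 0.287 g; L-methionine 23.069 mg; L-glutamine 30.385 mg; ferric citrate 11.564 mg

Scale factor relative to 1 L: 0.059.
sodium chloride: 4.87 g/L × 0.059 L = 0.287 g
L-methionine: 0.391 g/L × 0.059 L = 0.023069 g = 23.069 mg
L-glutamine: 0.515 g/L × 0.059 L = 0.030385 g = 30.385 mg
ferric citrate: 0.196 g/L × 0.059 L = 0.011564 g = 11.564 mg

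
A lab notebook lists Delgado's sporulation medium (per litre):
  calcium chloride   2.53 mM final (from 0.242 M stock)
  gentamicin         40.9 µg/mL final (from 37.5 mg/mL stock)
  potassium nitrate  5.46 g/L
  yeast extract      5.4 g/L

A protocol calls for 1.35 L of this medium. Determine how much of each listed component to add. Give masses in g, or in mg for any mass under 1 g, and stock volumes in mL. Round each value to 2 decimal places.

Scale factor relative to 1 L: 1.35.
calcium chloride: V = C2·V2/C1 = 2.53 mM × 1350 mL ÷ 242 mM = 14.11 mL
gentamicin: V = C2·V2/C1 = 40.9 µg/mL × 1350 mL ÷ 37500 µg/mL = 1.47 mL
potassium nitrate: 5.46 g/L × 1.35 L = 7.37 g
yeast extract: 5.4 g/L × 1.35 L = 7.29 g

calcium chloride 14.11 mL; gentamicin 1.47 mL; potassium nitrate 7.37 g; yeast extract 7.29 g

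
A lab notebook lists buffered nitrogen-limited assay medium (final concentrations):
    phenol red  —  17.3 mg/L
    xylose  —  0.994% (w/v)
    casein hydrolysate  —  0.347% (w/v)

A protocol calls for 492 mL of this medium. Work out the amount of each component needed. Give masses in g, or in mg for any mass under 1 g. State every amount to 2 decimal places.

Working volume: 492 mL = 0.492 L.
phenol red: 17.3 mg/L × 0.492 L = 8.51 mg
xylose: 0.994% w/v = 9.94 g/L → 9.94 × 0.492 L = 4.89 g
casein hydrolysate: 0.347% w/v = 3.47 g/L → 3.47 × 0.492 L = 1.71 g

phenol red 8.51 mg; xylose 4.89 g; casein hydrolysate 1.71 g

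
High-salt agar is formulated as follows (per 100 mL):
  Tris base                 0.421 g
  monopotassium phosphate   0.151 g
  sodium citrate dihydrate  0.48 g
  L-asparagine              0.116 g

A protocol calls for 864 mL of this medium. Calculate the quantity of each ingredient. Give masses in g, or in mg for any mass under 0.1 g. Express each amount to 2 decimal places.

Scale factor = 864 mL / 100 mL = 8.64.
Tris base: 0.421 g × (864 mL / 100 mL) = 3.64 g
monopotassium phosphate: 0.151 g × (864 mL / 100 mL) = 1.30 g
sodium citrate dihydrate: 0.48 g × (864 mL / 100 mL) = 4.15 g
L-asparagine: 0.116 g × (864 mL / 100 mL) = 1.00 g

Tris base 3.64 g; monopotassium phosphate 1.30 g; sodium citrate dihydrate 4.15 g; L-asparagine 1.00 g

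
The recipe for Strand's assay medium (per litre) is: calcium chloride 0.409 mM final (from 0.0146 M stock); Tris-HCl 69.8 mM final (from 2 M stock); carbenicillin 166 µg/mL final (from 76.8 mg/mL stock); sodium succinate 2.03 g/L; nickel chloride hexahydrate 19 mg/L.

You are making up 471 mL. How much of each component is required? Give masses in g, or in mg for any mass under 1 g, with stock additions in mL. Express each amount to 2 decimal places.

Target volume = 471 mL = 0.471 L.
calcium chloride: V = C2·V2/C1 = 0.409 mM × 471 mL ÷ 14.6 mM = 13.19 mL
Tris-HCl: C1V1 = C2V2 → 69.8 mM × 471 mL ÷ 2000 mM = 16.44 mL
carbenicillin: dilute stock: 166 µg/mL × 471 mL ÷ 76800 µg/mL = 1.02 mL
sodium succinate: 2.03 g/L × 0.471 L = 0.95613 g = 956.13 mg
nickel chloride hexahydrate: 19 mg/L × 0.471 L = 8.95 mg

calcium chloride 13.19 mL; Tris-HCl 16.44 mL; carbenicillin 1.02 mL; sodium succinate 956.13 mg; nickel chloride hexahydrate 8.95 mg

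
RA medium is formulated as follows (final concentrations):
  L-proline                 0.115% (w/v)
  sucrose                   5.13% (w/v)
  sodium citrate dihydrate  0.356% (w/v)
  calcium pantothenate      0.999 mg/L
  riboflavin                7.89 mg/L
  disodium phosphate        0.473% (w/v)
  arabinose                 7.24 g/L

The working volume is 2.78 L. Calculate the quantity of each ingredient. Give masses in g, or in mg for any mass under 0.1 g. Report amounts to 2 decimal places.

L-proline 3.20 g; sucrose 142.61 g; sodium citrate dihydrate 9.90 g; calcium pantothenate 2.78 mg; riboflavin 21.93 mg; disodium phosphate 13.15 g; arabinose 20.13 g

Working volume: 2.78 L.
L-proline: 0.115 g per 100 mL × 2780 mL ÷ 100 = 3.20 g
sucrose: 5.13 g per 100 mL × 2780 mL ÷ 100 = 142.61 g
sodium citrate dihydrate: 0.356% w/v = 3.56 g/L → 3.56 × 2.78 L = 9.90 g
calcium pantothenate: 0.999 mg/L × 2.78 L = 2.78 mg
riboflavin: 7.89 mg/L × 2.78 L = 21.93 mg
disodium phosphate: 0.473% w/v = 4.73 g/L → 4.73 × 2.78 L = 13.15 g
arabinose: 7.24 g/L × 2.78 L = 20.13 g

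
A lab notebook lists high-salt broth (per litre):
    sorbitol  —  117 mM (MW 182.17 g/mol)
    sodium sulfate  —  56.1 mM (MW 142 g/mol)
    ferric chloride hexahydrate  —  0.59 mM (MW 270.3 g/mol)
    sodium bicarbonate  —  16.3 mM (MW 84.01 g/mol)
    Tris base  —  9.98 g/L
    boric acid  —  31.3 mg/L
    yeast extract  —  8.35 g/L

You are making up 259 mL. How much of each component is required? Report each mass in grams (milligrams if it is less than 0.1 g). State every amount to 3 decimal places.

sorbitol 5.520 g; sodium sulfate 2.063 g; ferric chloride hexahydrate 41.305 mg; sodium bicarbonate 0.355 g; Tris base 2.585 g; boric acid 8.107 mg; yeast extract 2.163 g

Target volume = 259 mL = 0.259 L.
sorbitol: 117 mmol/L × 182.17 g/mol × 0.259 L ÷ 1000 = 5.520 g
sodium sulfate: 56.1 mmol/L × 142 g/mol × 0.259 L ÷ 1000 = 2.063 g
ferric chloride hexahydrate: 0.59 mmol/L × 270.3 mg/mmol × 0.259 L = 41.305 mg
sodium bicarbonate: 16.3 mmol/L × 84.01 g/mol × 0.259 L ÷ 1000 = 0.355 g
Tris base: 9.98 g/L × 0.259 L = 2.585 g
boric acid: 31.3 mg/L × 0.259 L = 8.107 mg
yeast extract: 8.35 g/L × 0.259 L = 2.163 g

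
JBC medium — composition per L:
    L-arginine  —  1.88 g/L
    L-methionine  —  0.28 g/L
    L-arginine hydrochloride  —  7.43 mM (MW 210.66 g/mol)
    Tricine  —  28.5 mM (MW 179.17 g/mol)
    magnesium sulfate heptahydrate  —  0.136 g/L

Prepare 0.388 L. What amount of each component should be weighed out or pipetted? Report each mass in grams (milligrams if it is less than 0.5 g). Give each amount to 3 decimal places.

Scale factor relative to 1 L: 0.388.
L-arginine: 1.88 g/L × 0.388 L = 0.729 g
L-methionine: 0.28 g/L × 0.388 L = 0.10864 g = 108.640 mg
L-arginine hydrochloride: 7.43 mmol/L × 210.66 g/mol × 0.388 L ÷ 1000 = 0.607 g
Tricine: 28.5 mmol/L × 179.17 g/mol × 0.388 L ÷ 1000 = 1.981 g
magnesium sulfate heptahydrate: 0.136 g/L × 0.388 L = 0.052768 g = 52.768 mg

L-arginine 0.729 g; L-methionine 108.640 mg; L-arginine hydrochloride 0.607 g; Tricine 1.981 g; magnesium sulfate heptahydrate 52.768 mg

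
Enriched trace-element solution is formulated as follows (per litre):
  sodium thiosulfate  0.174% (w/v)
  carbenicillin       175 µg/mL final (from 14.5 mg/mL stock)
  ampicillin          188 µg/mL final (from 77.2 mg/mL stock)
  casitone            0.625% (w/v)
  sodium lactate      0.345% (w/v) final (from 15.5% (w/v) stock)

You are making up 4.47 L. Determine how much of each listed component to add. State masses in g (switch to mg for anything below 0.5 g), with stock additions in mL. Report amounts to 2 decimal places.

Working volume: 4.47 L.
sodium thiosulfate: 0.174% w/v = 1.74 g/L → 1.74 × 4.47 L = 7.78 g
carbenicillin: dilute stock: 175 µg/mL × 4470 mL ÷ 14500 µg/mL = 53.95 mL
ampicillin: dilute stock: 188 µg/mL × 4470 mL ÷ 77200 µg/mL = 10.89 mL
casitone: 0.625 g per 100 mL × 4470 mL ÷ 100 = 27.94 g
sodium lactate: dilute stock: 0.345% ÷ 15.5% × 4470 mL = 99.49 mL

sodium thiosulfate 7.78 g; carbenicillin 53.95 mL; ampicillin 10.89 mL; casitone 27.94 g; sodium lactate 99.49 mL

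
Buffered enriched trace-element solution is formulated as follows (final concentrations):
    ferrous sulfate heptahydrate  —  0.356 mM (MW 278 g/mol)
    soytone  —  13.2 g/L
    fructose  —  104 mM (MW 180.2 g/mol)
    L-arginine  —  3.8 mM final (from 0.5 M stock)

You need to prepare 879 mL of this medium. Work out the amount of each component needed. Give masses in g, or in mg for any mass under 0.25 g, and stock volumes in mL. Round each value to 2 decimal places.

Scale factor relative to 1 L: 0.879.
ferrous sulfate heptahydrate: 0.356 mmol/L × 278 mg/mmol × 0.879 L = 86.99 mg
soytone: 13.2 g/L × 0.879 L = 11.60 g
fructose: 104 mmol/L × 180.2 g/mol × 0.879 L ÷ 1000 = 16.47 g
L-arginine: V = C2·V2/C1 = 3.8 mM × 879 mL ÷ 500 mM = 6.68 mL

ferrous sulfate heptahydrate 86.99 mg; soytone 11.60 g; fructose 16.47 g; L-arginine 6.68 mL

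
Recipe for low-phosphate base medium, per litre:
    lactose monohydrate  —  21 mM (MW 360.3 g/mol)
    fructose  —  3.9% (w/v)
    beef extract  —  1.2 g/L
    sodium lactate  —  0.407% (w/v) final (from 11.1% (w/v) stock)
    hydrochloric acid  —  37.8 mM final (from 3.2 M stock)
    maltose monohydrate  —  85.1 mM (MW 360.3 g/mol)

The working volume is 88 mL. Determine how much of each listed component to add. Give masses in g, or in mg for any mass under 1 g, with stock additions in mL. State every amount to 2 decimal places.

lactose monohydrate 665.83 mg; fructose 3.43 g; beef extract 105.60 mg; sodium lactate 3.23 mL; hydrochloric acid 1.04 mL; maltose monohydrate 2.70 g

Target volume = 88 mL = 0.088 L.
lactose monohydrate: 21 mmol/L × 360.3 mg/mmol × 0.088 L = 665.83 mg
fructose: 3.9 g per 100 mL × 88 mL ÷ 100 = 3.43 g
beef extract: 1.2 g/L × 0.088 L = 0.1056 g = 105.60 mg
sodium lactate: V = C2·V2/C1 = 0.407% ÷ 11.1% × 88 mL = 3.23 mL
hydrochloric acid: V = C2·V2/C1 = 37.8 mM × 88 mL ÷ 3200 mM = 1.04 mL
maltose monohydrate: 85.1 mmol/L × 360.3 g/mol × 0.088 L ÷ 1000 = 2.70 g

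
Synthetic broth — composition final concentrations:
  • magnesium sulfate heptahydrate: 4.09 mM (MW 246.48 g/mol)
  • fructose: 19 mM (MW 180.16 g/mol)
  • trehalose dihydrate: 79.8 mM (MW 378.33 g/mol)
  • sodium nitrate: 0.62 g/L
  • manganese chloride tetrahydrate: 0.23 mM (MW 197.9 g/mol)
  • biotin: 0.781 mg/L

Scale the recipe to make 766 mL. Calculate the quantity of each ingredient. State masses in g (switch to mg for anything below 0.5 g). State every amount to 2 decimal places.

Working volume: 766 mL = 0.766 L.
magnesium sulfate heptahydrate: 4.09 mmol/L × 246.48 g/mol × 0.766 L ÷ 1000 = 0.77 g
fructose: 19 mmol/L × 180.16 g/mol × 0.766 L ÷ 1000 = 2.62 g
trehalose dihydrate: 79.8 mmol/L × 378.33 g/mol × 0.766 L ÷ 1000 = 23.13 g
sodium nitrate: 0.62 g/L × 0.766 L = 0.47492 g = 474.92 mg
manganese chloride tetrahydrate: 0.23 mmol/L × 197.9 mg/mmol × 0.766 L = 34.87 mg
biotin: 0.781 mg/L × 0.766 L = 0.60 mg

magnesium sulfate heptahydrate 0.77 g; fructose 2.62 g; trehalose dihydrate 23.13 g; sodium nitrate 474.92 mg; manganese chloride tetrahydrate 34.87 mg; biotin 0.60 mg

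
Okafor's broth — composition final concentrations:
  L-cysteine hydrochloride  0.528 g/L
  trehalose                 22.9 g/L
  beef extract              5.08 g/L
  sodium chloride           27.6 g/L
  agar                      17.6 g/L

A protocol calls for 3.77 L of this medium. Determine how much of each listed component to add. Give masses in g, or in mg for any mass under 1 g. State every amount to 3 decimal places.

Scale factor relative to 1 L: 3.77.
L-cysteine hydrochloride: 0.528 g/L × 3.77 L = 1.991 g
trehalose: 22.9 g/L × 3.77 L = 86.333 g
beef extract: 5.08 g/L × 3.77 L = 19.152 g
sodium chloride: 27.6 g/L × 3.77 L = 104.052 g
agar: 17.6 g/L × 3.77 L = 66.352 g

L-cysteine hydrochloride 1.991 g; trehalose 86.333 g; beef extract 19.152 g; sodium chloride 104.052 g; agar 66.352 g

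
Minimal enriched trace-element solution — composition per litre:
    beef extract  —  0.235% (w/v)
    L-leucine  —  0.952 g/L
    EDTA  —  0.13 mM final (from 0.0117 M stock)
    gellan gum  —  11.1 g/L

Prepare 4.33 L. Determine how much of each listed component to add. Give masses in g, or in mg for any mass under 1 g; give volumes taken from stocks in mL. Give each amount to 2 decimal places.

beef extract 10.18 g; L-leucine 4.12 g; EDTA 48.11 mL; gellan gum 48.06 g

Scale factor relative to 1 L: 4.33.
beef extract: 0.235 g per 100 mL × 4330 mL ÷ 100 = 10.18 g
L-leucine: 0.952 g/L × 4.33 L = 4.12 g
EDTA: V = C2·V2/C1 = 0.13 mM × 4330 mL ÷ 11.7 mM = 48.11 mL
gellan gum: 11.1 g/L × 4.33 L = 48.06 g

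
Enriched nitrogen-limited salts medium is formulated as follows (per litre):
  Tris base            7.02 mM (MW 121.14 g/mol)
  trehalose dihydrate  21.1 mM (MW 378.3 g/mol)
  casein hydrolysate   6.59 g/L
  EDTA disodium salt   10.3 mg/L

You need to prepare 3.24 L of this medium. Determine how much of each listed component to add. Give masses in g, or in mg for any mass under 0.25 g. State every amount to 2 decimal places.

Scale factor relative to 1 L: 3.24.
Tris base: 7.02 mmol/L × 121.14 g/mol × 3.24 L ÷ 1000 = 2.76 g
trehalose dihydrate: 21.1 mmol/L × 378.3 g/mol × 3.24 L ÷ 1000 = 25.86 g
casein hydrolysate: 6.59 g/L × 3.24 L = 21.35 g
EDTA disodium salt: 10.3 mg/L × 3.24 L = 33.37 mg

Tris base 2.76 g; trehalose dihydrate 25.86 g; casein hydrolysate 21.35 g; EDTA disodium salt 33.37 mg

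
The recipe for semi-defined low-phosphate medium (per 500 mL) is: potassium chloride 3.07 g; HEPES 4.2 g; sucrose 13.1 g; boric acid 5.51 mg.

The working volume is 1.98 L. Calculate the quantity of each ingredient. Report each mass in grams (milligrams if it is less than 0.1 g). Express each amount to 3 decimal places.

Ratio of target to recipe volume: 1980 / 500 = 3.96.
potassium chloride: 3.07 g × (1980 mL / 500 mL) = 12.157 g
HEPES: 4.2 g × (1980 mL / 500 mL) = 16.632 g
sucrose: 13.1 g × (1980 mL / 500 mL) = 51.876 g
boric acid: 5.51 mg × (1980 mL / 500 mL) = 21.820 mg

potassium chloride 12.157 g; HEPES 16.632 g; sucrose 51.876 g; boric acid 21.820 mg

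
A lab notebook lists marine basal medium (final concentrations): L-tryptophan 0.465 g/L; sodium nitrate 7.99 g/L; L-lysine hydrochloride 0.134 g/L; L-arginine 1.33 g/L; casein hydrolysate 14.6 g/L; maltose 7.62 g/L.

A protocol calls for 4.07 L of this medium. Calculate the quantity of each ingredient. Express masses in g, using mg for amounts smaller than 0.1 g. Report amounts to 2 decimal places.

L-tryptophan 1.89 g; sodium nitrate 32.52 g; L-lysine hydrochloride 0.55 g; L-arginine 5.41 g; casein hydrolysate 59.42 g; maltose 31.01 g

Working volume: 4.07 L.
L-tryptophan: 0.465 g/L × 4.07 L = 1.89 g
sodium nitrate: 7.99 g/L × 4.07 L = 32.52 g
L-lysine hydrochloride: 0.134 g/L × 4.07 L = 0.55 g
L-arginine: 1.33 g/L × 4.07 L = 5.41 g
casein hydrolysate: 14.6 g/L × 4.07 L = 59.42 g
maltose: 7.62 g/L × 4.07 L = 31.01 g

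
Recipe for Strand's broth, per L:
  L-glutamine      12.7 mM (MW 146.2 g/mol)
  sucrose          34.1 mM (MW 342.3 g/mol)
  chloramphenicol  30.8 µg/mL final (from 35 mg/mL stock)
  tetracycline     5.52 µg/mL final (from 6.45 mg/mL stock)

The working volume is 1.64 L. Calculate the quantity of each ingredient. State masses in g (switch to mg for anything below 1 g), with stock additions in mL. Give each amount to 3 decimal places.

Scale factor relative to 1 L: 1.64.
L-glutamine: 12.7 mmol/L × 146.2 g/mol × 1.64 L ÷ 1000 = 3.045 g
sucrose: 34.1 mmol/L × 342.3 g/mol × 1.64 L ÷ 1000 = 19.143 g
chloramphenicol: C1V1 = C2V2 → 30.8 µg/mL × 1640 mL ÷ 35000 µg/mL = 1.443 mL
tetracycline: dilute stock: 5.52 µg/mL × 1640 mL ÷ 6450 µg/mL = 1.404 mL

L-glutamine 3.045 g; sucrose 19.143 g; chloramphenicol 1.443 mL; tetracycline 1.404 mL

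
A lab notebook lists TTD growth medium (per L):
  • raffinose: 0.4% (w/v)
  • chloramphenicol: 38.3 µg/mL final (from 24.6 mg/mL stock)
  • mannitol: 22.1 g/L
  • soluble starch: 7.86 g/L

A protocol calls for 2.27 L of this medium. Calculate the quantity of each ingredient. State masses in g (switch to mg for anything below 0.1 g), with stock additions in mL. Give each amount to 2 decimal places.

Scale factor relative to 1 L: 2.27.
raffinose: 0.4 g per 100 mL × 2270 mL ÷ 100 = 9.08 g
chloramphenicol: V = C2·V2/C1 = 38.3 µg/mL × 2270 mL ÷ 24600 µg/mL = 3.53 mL
mannitol: 22.1 g/L × 2.27 L = 50.17 g
soluble starch: 7.86 g/L × 2.27 L = 17.84 g

raffinose 9.08 g; chloramphenicol 3.53 mL; mannitol 50.17 g; soluble starch 17.84 g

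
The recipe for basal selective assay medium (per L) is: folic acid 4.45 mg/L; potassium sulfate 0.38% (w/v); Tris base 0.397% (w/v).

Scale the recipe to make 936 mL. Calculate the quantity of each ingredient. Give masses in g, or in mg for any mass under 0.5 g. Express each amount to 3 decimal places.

folic acid 4.165 mg; potassium sulfate 3.557 g; Tris base 3.716 g

Working volume: 936 mL = 0.936 L.
folic acid: 4.45 mg/L × 0.936 L = 4.165 mg
potassium sulfate: 0.38% w/v = 3.8 g/L → 3.8 × 0.936 L = 3.557 g
Tris base: 0.397 g per 100 mL × 936 mL ÷ 100 = 3.716 g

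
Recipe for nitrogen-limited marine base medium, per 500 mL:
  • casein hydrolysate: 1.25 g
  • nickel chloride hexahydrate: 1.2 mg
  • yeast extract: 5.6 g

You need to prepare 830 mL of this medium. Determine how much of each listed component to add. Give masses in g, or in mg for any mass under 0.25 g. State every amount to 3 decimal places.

casein hydrolysate 2.075 g; nickel chloride hexahydrate 1.992 mg; yeast extract 9.296 g

Scale factor = 830 mL / 500 mL = 1.66.
casein hydrolysate: 1.25 g × (830 mL / 500 mL) = 2.075 g
nickel chloride hexahydrate: 1.2 mg × (830 mL / 500 mL) = 1.992 mg
yeast extract: 5.6 g × (830 mL / 500 mL) = 9.296 g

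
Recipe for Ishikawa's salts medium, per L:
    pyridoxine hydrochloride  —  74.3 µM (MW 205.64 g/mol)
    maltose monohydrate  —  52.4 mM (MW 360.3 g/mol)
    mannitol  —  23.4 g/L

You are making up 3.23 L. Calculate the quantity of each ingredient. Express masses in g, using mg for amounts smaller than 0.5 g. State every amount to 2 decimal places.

pyridoxine hydrochloride 49.35 mg; maltose monohydrate 60.98 g; mannitol 75.58 g

Scale factor relative to 1 L: 3.23.
pyridoxine hydrochloride: 74.3 µmol/L × 205.64 g/mol × 3.23 L ÷ 1000 = 49.35 mg
maltose monohydrate: 52.4 mmol/L × 360.3 g/mol × 3.23 L ÷ 1000 = 60.98 g
mannitol: 23.4 g/L × 3.23 L = 75.58 g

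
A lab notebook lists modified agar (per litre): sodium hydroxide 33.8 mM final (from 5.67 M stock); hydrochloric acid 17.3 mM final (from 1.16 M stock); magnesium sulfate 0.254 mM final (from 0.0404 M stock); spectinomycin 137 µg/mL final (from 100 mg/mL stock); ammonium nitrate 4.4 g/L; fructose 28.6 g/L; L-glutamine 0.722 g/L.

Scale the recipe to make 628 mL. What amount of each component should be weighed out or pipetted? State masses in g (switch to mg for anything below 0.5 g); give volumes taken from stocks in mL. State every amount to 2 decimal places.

sodium hydroxide 3.74 mL; hydrochloric acid 9.37 mL; magnesium sulfate 3.95 mL; spectinomycin 0.86 mL; ammonium nitrate 2.76 g; fructose 17.96 g; L-glutamine 453.42 mg

Target volume = 628 mL = 0.628 L.
sodium hydroxide: dilute stock: 33.8 mM × 628 mL ÷ 5670 mM = 3.74 mL
hydrochloric acid: C1V1 = C2V2 → 17.3 mM × 628 mL ÷ 1160 mM = 9.37 mL
magnesium sulfate: V = C2·V2/C1 = 0.254 mM × 628 mL ÷ 40.4 mM = 3.95 mL
spectinomycin: V = C2·V2/C1 = 137 µg/mL × 628 mL ÷ 100000 µg/mL = 0.86 mL
ammonium nitrate: 4.4 g/L × 0.628 L = 2.76 g
fructose: 28.6 g/L × 0.628 L = 17.96 g
L-glutamine: 0.722 g/L × 0.628 L = 0.453416 g = 453.42 mg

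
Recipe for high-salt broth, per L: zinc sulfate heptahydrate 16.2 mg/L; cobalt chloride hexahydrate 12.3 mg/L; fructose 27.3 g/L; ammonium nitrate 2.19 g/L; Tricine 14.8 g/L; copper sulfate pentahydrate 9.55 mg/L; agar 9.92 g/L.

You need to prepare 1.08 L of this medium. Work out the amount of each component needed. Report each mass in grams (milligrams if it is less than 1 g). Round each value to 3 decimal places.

zinc sulfate heptahydrate 17.496 mg; cobalt chloride hexahydrate 13.284 mg; fructose 29.484 g; ammonium nitrate 2.365 g; Tricine 15.984 g; copper sulfate pentahydrate 10.314 mg; agar 10.714 g

Working volume: 1.08 L.
zinc sulfate heptahydrate: 16.2 mg/L × 1.08 L = 17.496 mg
cobalt chloride hexahydrate: 12.3 mg/L × 1.08 L = 13.284 mg
fructose: 27.3 g/L × 1.08 L = 29.484 g
ammonium nitrate: 2.19 g/L × 1.08 L = 2.365 g
Tricine: 14.8 g/L × 1.08 L = 15.984 g
copper sulfate pentahydrate: 9.55 mg/L × 1.08 L = 10.314 mg
agar: 9.92 g/L × 1.08 L = 10.714 g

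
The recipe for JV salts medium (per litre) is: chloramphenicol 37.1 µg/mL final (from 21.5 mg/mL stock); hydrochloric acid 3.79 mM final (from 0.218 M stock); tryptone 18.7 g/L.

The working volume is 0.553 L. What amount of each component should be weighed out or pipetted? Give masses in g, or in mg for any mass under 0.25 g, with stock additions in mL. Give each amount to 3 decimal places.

Scale factor relative to 1 L: 0.553.
chloramphenicol: C1V1 = C2V2 → 37.1 µg/mL × 553 mL ÷ 21500 µg/mL = 0.954 mL
hydrochloric acid: dilute stock: 3.79 mM × 553 mL ÷ 218 mM = 9.614 mL
tryptone: 18.7 g/L × 0.553 L = 10.341 g

chloramphenicol 0.954 mL; hydrochloric acid 9.614 mL; tryptone 10.341 g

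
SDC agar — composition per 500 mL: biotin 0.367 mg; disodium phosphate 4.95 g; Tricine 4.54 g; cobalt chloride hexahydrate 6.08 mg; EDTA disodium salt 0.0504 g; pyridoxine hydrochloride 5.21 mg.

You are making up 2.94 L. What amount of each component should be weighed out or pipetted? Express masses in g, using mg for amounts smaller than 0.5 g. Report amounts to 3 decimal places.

Scale factor = 2940 mL / 500 mL = 5.88.
biotin: 0.367 mg × (2940 mL / 500 mL) = 2.158 mg
disodium phosphate: 4.95 g × (2940 mL / 500 mL) = 29.106 g
Tricine: 4.54 g × (2940 mL / 500 mL) = 26.695 g
cobalt chloride hexahydrate: 6.08 mg × (2940 mL / 500 mL) = 35.750 mg
EDTA disodium salt: 0.0504 g × (2940 mL / 500 mL) = 0.296352 g = 296.352 mg
pyridoxine hydrochloride: 5.21 mg × (2940 mL / 500 mL) = 30.635 mg

biotin 2.158 mg; disodium phosphate 29.106 g; Tricine 26.695 g; cobalt chloride hexahydrate 35.750 mg; EDTA disodium salt 296.352 mg; pyridoxine hydrochloride 30.635 mg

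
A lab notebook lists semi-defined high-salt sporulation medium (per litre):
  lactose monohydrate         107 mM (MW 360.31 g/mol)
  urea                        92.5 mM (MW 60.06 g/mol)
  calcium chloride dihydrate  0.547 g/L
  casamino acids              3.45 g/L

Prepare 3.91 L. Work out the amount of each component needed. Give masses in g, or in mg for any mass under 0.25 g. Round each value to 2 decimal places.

lactose monohydrate 150.74 g; urea 21.72 g; calcium chloride dihydrate 2.14 g; casamino acids 13.49 g

Scale factor relative to 1 L: 3.91.
lactose monohydrate: 107 mmol/L × 360.31 g/mol × 3.91 L ÷ 1000 = 150.74 g
urea: 92.5 mmol/L × 60.06 g/mol × 3.91 L ÷ 1000 = 21.72 g
calcium chloride dihydrate: 0.547 g/L × 3.91 L = 2.14 g
casamino acids: 3.45 g/L × 3.91 L = 13.49 g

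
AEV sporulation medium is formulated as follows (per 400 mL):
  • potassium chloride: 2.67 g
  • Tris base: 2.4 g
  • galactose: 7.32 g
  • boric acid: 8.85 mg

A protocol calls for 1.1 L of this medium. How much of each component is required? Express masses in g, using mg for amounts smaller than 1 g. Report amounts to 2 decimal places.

Ratio of target to recipe volume: 1100 / 400 = 2.75.
potassium chloride: 2.67 g × (1100 mL / 400 mL) = 7.34 g
Tris base: 2.4 g × (1100 mL / 400 mL) = 6.60 g
galactose: 7.32 g × (1100 mL / 400 mL) = 20.13 g
boric acid: 8.85 mg × (1100 mL / 400 mL) = 24.34 mg

potassium chloride 7.34 g; Tris base 6.60 g; galactose 20.13 g; boric acid 24.34 mg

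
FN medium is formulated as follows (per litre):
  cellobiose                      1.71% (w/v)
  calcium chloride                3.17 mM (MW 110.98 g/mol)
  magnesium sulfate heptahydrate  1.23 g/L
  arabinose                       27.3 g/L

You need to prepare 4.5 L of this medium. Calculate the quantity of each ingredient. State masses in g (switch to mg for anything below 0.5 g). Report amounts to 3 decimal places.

Working volume: 4.5 L.
cellobiose: 1.71% w/v = 17.1 g/L → 17.1 × 4.5 L = 76.950 g
calcium chloride: 3.17 mmol/L × 110.98 g/mol × 4.5 L ÷ 1000 = 1.583 g
magnesium sulfate heptahydrate: 1.23 g/L × 4.5 L = 5.535 g
arabinose: 27.3 g/L × 4.5 L = 122.850 g

cellobiose 76.950 g; calcium chloride 1.583 g; magnesium sulfate heptahydrate 5.535 g; arabinose 122.850 g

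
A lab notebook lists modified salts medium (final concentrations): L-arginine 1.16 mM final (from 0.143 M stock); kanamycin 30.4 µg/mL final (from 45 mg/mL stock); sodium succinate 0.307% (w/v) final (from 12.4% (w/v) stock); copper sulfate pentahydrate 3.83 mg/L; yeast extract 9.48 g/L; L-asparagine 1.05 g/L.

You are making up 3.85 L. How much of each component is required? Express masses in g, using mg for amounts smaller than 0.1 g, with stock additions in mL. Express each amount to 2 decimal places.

Scale factor relative to 1 L: 3.85.
L-arginine: dilute stock: 1.16 mM × 3850 mL ÷ 143 mM = 31.23 mL
kanamycin: dilute stock: 30.4 µg/mL × 3850 mL ÷ 45000 µg/mL = 2.60 mL
sodium succinate: V = C2·V2/C1 = 0.307% ÷ 12.4% × 3850 mL = 95.32 mL
copper sulfate pentahydrate: 3.83 mg/L × 3.85 L = 14.75 mg
yeast extract: 9.48 g/L × 3.85 L = 36.50 g
L-asparagine: 1.05 g/L × 3.85 L = 4.04 g

L-arginine 31.23 mL; kanamycin 2.60 mL; sodium succinate 95.32 mL; copper sulfate pentahydrate 14.75 mg; yeast extract 36.50 g; L-asparagine 4.04 g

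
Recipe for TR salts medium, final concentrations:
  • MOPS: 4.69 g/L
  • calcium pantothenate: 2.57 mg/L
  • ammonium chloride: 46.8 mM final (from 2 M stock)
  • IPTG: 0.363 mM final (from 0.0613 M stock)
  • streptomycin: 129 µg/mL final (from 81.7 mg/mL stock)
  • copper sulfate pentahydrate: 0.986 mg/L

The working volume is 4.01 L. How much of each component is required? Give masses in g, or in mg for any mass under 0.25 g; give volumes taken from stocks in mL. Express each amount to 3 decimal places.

Scale factor relative to 1 L: 4.01.
MOPS: 4.69 g/L × 4.01 L = 18.807 g
calcium pantothenate: 2.57 mg/L × 4.01 L = 10.306 mg
ammonium chloride: C1V1 = C2V2 → 46.8 mM × 4010 mL ÷ 2000 mM = 93.834 mL
IPTG: V = C2·V2/C1 = 0.363 mM × 4010 mL ÷ 61.3 mM = 23.746 mL
streptomycin: C1V1 = C2V2 → 129 µg/mL × 4010 mL ÷ 81700 µg/mL = 6.332 mL
copper sulfate pentahydrate: 0.986 mg/L × 4.01 L = 3.954 mg

MOPS 18.807 g; calcium pantothenate 10.306 mg; ammonium chloride 93.834 mL; IPTG 23.746 mL; streptomycin 6.332 mL; copper sulfate pentahydrate 3.954 mg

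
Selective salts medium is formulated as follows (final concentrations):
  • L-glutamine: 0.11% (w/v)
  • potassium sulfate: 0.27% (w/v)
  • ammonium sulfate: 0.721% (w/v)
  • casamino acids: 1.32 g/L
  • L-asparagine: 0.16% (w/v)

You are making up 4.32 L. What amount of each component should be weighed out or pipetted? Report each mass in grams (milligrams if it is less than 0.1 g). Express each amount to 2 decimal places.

L-glutamine 4.75 g; potassium sulfate 11.66 g; ammonium sulfate 31.15 g; casamino acids 5.70 g; L-asparagine 6.91 g

Scale factor relative to 1 L: 4.32.
L-glutamine: 0.11% w/v = 1.1 g/L → 1.1 × 4.32 L = 4.75 g
potassium sulfate: 0.27 g per 100 mL × 4320 mL ÷ 100 = 11.66 g
ammonium sulfate: 0.721% w/v = 7.21 g/L → 7.21 × 4.32 L = 31.15 g
casamino acids: 1.32 g/L × 4.32 L = 5.70 g
L-asparagine: 0.16 g per 100 mL × 4320 mL ÷ 100 = 6.91 g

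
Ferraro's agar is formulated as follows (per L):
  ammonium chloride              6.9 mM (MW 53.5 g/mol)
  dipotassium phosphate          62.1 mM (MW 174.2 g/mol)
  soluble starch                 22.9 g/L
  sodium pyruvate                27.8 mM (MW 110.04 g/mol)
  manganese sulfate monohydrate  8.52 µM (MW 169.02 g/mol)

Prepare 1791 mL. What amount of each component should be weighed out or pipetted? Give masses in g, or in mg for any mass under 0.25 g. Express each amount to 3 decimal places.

ammonium chloride 0.661 g; dipotassium phosphate 19.375 g; soluble starch 41.014 g; sodium pyruvate 5.479 g; manganese sulfate monohydrate 2.579 mg

Scale factor relative to 1 L: 1.791.
ammonium chloride: 6.9 mmol/L × 53.5 g/mol × 1.791 L ÷ 1000 = 0.661 g
dipotassium phosphate: 62.1 mmol/L × 174.2 g/mol × 1.791 L ÷ 1000 = 19.375 g
soluble starch: 22.9 g/L × 1.791 L = 41.014 g
sodium pyruvate: 27.8 mmol/L × 110.04 g/mol × 1.791 L ÷ 1000 = 5.479 g
manganese sulfate monohydrate: 8.52 µmol/L × 169.02 g/mol × 1.791 L ÷ 1000 = 2.579 mg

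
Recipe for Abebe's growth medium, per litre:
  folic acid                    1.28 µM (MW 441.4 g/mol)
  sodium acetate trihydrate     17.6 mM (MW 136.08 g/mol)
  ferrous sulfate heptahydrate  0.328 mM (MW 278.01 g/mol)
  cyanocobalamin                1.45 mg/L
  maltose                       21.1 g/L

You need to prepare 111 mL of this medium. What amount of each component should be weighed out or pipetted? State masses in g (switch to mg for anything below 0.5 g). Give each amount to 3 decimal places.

Target volume = 111 mL = 0.111 L.
folic acid: 1.28 µmol/L × 441.4 g/mol × 0.111 L ÷ 1000 = 0.063 mg
sodium acetate trihydrate: 17.6 mmol/L × 136.08 mg/mmol × 0.111 L = 265.846 mg
ferrous sulfate heptahydrate: 0.328 mmol/L × 278.01 mg/mmol × 0.111 L = 10.122 mg
cyanocobalamin: 1.45 mg/L × 0.111 L = 0.161 mg
maltose: 21.1 g/L × 0.111 L = 2.342 g

folic acid 0.063 mg; sodium acetate trihydrate 265.846 mg; ferrous sulfate heptahydrate 10.122 mg; cyanocobalamin 0.161 mg; maltose 2.342 g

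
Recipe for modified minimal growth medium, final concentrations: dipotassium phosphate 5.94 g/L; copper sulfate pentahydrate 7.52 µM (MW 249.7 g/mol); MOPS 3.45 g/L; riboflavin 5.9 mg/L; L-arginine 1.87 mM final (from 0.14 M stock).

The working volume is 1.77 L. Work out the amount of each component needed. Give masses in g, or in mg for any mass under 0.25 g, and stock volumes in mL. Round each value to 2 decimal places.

dipotassium phosphate 10.51 g; copper sulfate pentahydrate 3.32 mg; MOPS 6.11 g; riboflavin 10.44 mg; L-arginine 23.64 mL

Scale factor relative to 1 L: 1.77.
dipotassium phosphate: 5.94 g/L × 1.77 L = 10.51 g
copper sulfate pentahydrate: 7.52 µmol/L × 249.7 g/mol × 1.77 L ÷ 1000 = 3.32 mg
MOPS: 3.45 g/L × 1.77 L = 6.11 g
riboflavin: 5.9 mg/L × 1.77 L = 10.44 mg
L-arginine: C1V1 = C2V2 → 1.87 mM × 1770 mL ÷ 140 mM = 23.64 mL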